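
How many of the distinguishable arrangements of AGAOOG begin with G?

Fix G in the first position and arrange the remaining 5 letters.
Those 5 letters have A appearing twice and O appearing twice, giving (5)!/(2!·2!) = 30.

30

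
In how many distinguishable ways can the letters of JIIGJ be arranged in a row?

JIIGJ has 5 letters with I appearing twice and J appearing twice.
So there are 5! / (2!·2!) = 30 distinguishable arrangements.

30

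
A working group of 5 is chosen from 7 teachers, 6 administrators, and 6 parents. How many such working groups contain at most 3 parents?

11427

Split by how many parents are chosen (0 through 3).
Sum: C(6,0)·C(13,5) + C(6,1)·C(13,4) + C(6,2)·C(13,3) + C(6,3)·C(13,2) = 1287 + 4290 + 4290 + 1560 = 11427.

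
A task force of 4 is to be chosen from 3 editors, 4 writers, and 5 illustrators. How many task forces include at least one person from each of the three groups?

Total 4-person selections from all 12: C(12,4) = 495.
Selections missing a whole group: no editors → C(9,4) = 126; no writers → C(8,4) = 70; no illustrators → C(7,4) = 35.
Add back selections omitting two groups (i.e. drawn from a single group): C(3,4) + C(4,4) + C(5,4) = 6.
By inclusion–exclusion: 495 − 231 + 6 = 270.

270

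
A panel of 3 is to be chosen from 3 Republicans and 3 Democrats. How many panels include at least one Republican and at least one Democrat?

Unrestricted: C(6,3) = 20 ways to pick any 3 of the 6.
Selections missing a whole group: no Republicans → C(3,3) = 1; no Democrats → C(3,3) = 1.
Both groups omitted at once is impossible, so 20 − 2 = 18.

18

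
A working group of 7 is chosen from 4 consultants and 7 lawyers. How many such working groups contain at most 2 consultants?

155

Split by how many consultants are chosen (0 through 2).
Sum: C(4,0)·C(7,7) + C(4,1)·C(7,6) + C(4,2)·C(7,5) = 1 + 28 + 126 = 155.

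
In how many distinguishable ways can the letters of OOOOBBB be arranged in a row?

35

Letter multiplicities in OOOOBBB: B×3, O×4.
The number of distinct arrangements is 7!/(4!·3!) = 5040/144 = 35.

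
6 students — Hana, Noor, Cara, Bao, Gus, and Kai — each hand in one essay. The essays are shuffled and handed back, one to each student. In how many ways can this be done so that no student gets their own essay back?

265

This is the derangement count D_6: permutations of 6 items with no fixed point.
By inclusion–exclusion this is Σ_{j=0}^{6} (−1)^j C(6,j)·(6−j)!.
Computing: 720 − 720 + 360 − 120 + 30 − 6 + 1 = 265.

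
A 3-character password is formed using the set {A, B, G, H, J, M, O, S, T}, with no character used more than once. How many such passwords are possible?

504

With no repetition, fill the 3 characters in order: 9 choices, then 8, down to 7.
9 × 8 × 7 = 504.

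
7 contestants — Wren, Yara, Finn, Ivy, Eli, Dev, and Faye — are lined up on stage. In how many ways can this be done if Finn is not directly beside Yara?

Of the 7! = 5040 arrangements, those with Finn and Yara adjacent number 2 × 6! = 1440 (treat the pair as a block with 2 internal orders).
Complementary counting: 5040 − 1440 = 3600.

3600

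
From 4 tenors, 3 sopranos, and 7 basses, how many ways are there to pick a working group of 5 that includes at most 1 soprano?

1452

Split by how many sopranos are chosen (0 through 1).
Sum: C(3,0)·C(11,5) + C(3,1)·C(11,4) = 462 + 990 = 1452.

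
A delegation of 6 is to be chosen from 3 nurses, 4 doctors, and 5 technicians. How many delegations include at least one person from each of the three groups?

Total 6-person selections from all 12: C(12,6) = 924.
Subtract selections that omit an entire group: no nurses → C(9,6) = 84; no doctors → C(8,6) = 28; no technicians → C(7,6) = 7.
Add back selections omitting two groups (i.e. drawn from a single group): C(3,6) + C(4,6) + C(5,6) = 0.
By inclusion–exclusion: 924 − 119 + 0 = 805.

805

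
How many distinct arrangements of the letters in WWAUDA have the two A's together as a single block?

Treat the 2 copies of A as a single block. The multiset to arrange is then {AA, D, U, W, W}, 5 items in all.
That gives (5)!/(2!) = 60 arrangements.

60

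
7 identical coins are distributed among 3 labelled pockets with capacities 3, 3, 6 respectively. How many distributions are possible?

15

By stars and bars, unrestricted non-negative solutions to x_1+…+x_3 = 7 number C(7+2,2) = 36.
Subtract solutions that violate a single cap (substitute x_i' = x_i − (cap_i+1)): x_1 ≥ 4 gives C(5,2) = 10; x_2 ≥ 4 gives C(5,2) = 10; x_3 ≥ 7 gives C(2,2) = 1. Together 21.
No two caps can be exceeded simultaneously, so the pair terms are all 0.
By inclusion–exclusion the count is 36 − 21 + 0 = 15.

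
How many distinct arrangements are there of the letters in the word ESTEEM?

The 6 letters of ESTEEM have repeats: E appearing 3 times.
So there are 6! / (3!) = 120 distinguishable arrangements.

120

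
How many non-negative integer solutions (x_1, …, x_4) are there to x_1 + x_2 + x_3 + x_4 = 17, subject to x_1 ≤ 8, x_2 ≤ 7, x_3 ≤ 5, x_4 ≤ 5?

Without the upper bounds there are C(20,3) = 1140 ways to split 17 among 4 variables.
Subtract solutions that violate a single cap (substitute x_i' = x_i − (cap_i+1)): x_1 ≥ 9 gives C(11,3) = 165; x_2 ≥ 8 gives C(12,3) = 220; x_3 ≥ 6 gives C(14,3) = 364; x_4 ≥ 6 gives C(14,3) = 364. Together 1113.
Add back pairs where two caps are both exceeded: 1 + 10 + 10 + 20 + 20 + 56 = 117.
By inclusion–exclusion the count is 1140 − 1113 + 117 = 144.

144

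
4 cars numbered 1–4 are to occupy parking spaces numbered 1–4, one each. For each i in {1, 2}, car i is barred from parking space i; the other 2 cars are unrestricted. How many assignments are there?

Let Aᵢ (for i ∈ {1, 2}) be the placements that put car i in its forbidden parking space. Any j of these fix j positions, leaving (4−j)! ways to fill the rest, and there are C(2,j) ways to pick which j.
By inclusion–exclusion, the number of valid placements is Σ_{j=0}^{2} (−1)^j C(2,j)·(4−j)!.
Computing: 24 − 12 + 2 = 14.

14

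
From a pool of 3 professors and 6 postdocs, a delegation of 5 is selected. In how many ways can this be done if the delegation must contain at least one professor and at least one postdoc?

120

Unrestricted: C(9,5) = 126 ways to pick any 5 of the 9.
Subtract selections that omit an entire group: no professors → C(6,5) = 6; no postdocs → C(3,5) = 0.
Both groups omitted at once is impossible, so 126 − 6 = 120.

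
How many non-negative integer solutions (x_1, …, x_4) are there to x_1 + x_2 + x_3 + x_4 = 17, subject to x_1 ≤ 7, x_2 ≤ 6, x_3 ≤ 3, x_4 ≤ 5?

Without the upper bounds there are C(20,3) = 1140 ways to split 17 among 4 variables.
Subtract solutions that violate a single cap (substitute x_i' = x_i − (cap_i+1)): x_1 ≥ 8 gives C(12,3) = 220; x_2 ≥ 7 gives C(13,3) = 286; x_3 ≥ 4 gives C(16,3) = 560; x_4 ≥ 6 gives C(14,3) = 364. Together 1430.
Add back pairs where two caps are both exceeded: 10 + 56 + 20 + 84 + 35 + 120 = 325.
Subtract triples: 0 + 0 + 0 + 1 = 1.
By inclusion–exclusion the count is 1140 − 1430 + 325 − 1 = 34.

34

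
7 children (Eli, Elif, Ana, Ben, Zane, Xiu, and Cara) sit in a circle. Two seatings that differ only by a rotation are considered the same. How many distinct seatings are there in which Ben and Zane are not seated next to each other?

480

Without the restriction there are (6)! = 720 seatings.
Those with Ben next to Zane: fuse the pair into one unit and seat 6 units around a circle — 2·(5)! = 240.
Subtracting, 720 − 240 = 480.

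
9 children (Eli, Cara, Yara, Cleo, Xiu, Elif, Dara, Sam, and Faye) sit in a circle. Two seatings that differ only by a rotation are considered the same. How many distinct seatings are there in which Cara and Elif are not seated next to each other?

Without the restriction there are (8)! = 40320 seatings.
Those with Cara next to Elif: fuse the pair into one unit and seat 8 units around a circle — 2·(7)! = 10080.
Subtracting, 40320 − 10080 = 30240.

30240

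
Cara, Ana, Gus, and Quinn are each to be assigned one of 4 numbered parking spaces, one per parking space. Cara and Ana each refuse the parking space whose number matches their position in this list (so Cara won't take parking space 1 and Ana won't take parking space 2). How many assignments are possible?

14

Let Aᵢ (for i ∈ {1, 2}) be the placements that put person i in their forbidden parking space. Any j of these fix j positions, leaving (4−j)! ways to fill the rest, and there are C(2,j) ways to pick which j.
By inclusion–exclusion, the number of valid placements is Σ_{j=0}^{2} (−1)^j C(2,j)·(4−j)!.
Computing: 24 − 12 + 2 = 14.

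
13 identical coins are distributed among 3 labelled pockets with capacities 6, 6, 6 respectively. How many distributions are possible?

Ignoring the caps, the number of non-negative solutions to x_1+…+x_3 = 13 is C(15,2) = 105.
Subtract solutions that violate a single cap (substitute x_i' = x_i − (cap_i+1)): x_1 ≥ 7 gives C(8,2) = 28; x_2 ≥ 7 gives C(8,2) = 28; x_3 ≥ 7 gives C(8,2) = 28. Together 84.
No two caps can be exceeded simultaneously, so the pair terms are all 0.
By inclusion–exclusion the count is 105 − 84 + 0 = 21.

21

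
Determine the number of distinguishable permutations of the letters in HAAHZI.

The 6 letters of HAAHZI have repeats: A appearing twice and H appearing twice.
The number of distinct arrangements is 6!/(2!·2!) = 720/4 = 180.

180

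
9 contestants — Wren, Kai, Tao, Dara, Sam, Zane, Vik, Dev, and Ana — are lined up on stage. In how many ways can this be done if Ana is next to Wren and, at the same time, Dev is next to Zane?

20160

Treat {Ana,Wren} as one block (2 orders) and {Dev,Zane} as another (2 orders).
That leaves 7 units to arrange: 2 × 2 × 7! = 4 × 5040 = 20160.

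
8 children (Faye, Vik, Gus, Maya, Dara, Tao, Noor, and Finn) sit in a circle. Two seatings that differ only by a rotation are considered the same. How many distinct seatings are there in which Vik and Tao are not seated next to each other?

All circular seatings of 8 people number (7)! = 5040.
Seatings with Vik beside Tao: treat them as a block with 2 internal orders, giving 2 × (6)! = 1440.
Subtracting, 5040 − 1440 = 3600.

3600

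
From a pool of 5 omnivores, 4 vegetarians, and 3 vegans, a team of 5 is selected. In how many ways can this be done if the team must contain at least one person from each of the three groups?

Unrestricted: C(12,5) = 792 ways to pick any 5 of the 12.
Subtract selections that omit an entire group: no omnivores → C(7,5) = 21; no vegetarians → C(8,5) = 56; no vegans → C(9,5) = 126.
Add back selections omitting two groups (i.e. drawn from a single group): C(5,5) + C(4,5) + C(3,5) = 1.
By inclusion–exclusion: 792 − 203 + 1 = 590.

590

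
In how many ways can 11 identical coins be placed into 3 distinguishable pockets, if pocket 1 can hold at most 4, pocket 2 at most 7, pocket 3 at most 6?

25

Ignoring the caps, the number of non-negative solutions to x_1+…+x_3 = 11 is C(13,2) = 78.
Subtract solutions that violate a single cap (substitute x_i' = x_i − (cap_i+1)): x_1 ≥ 5 gives C(8,2) = 28; x_2 ≥ 8 gives C(5,2) = 10; x_3 ≥ 7 gives C(6,2) = 15. Together 53.
No two caps can be exceeded simultaneously, so the pair terms are all 0.
By inclusion–exclusion the count is 78 − 53 + 0 = 25.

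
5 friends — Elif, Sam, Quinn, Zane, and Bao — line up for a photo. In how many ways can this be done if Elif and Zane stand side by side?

Treat {Elif, Zane} as a single unit. There are 4 units to order, and the pair itself can be ordered 2 ways.
That gives 2 × 4! = 2 × 24 = 48.

48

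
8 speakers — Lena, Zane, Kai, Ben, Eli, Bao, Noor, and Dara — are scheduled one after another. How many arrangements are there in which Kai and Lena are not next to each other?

Of the 8! = 40320 arrangements, those with Kai and Lena adjacent number 2 × 7! = 10080 (treat the pair as a block with 2 internal orders).
So 40320 − 10080 = 30240 arrangements keep them apart.

30240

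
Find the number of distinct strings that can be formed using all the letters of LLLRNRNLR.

The 9 letters of LLLRNRNLR have repeats: L appearing 4 times, N appearing twice, and R appearing 3 times.
The number of distinct arrangements is 9!/(4!·3!·2!) = 362880/288 = 1260.

1260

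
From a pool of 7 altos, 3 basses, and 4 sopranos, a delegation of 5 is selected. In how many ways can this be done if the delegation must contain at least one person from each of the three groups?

1288

Unrestricted: C(14,5) = 2002 ways to pick any 5 of the 14.
Subtract selections that omit an entire group: no altos → C(7,5) = 21; no basses → C(11,5) = 462; no sopranos → C(10,5) = 252.
Add back selections omitting two groups (i.e. drawn from a single group): C(7,5) + C(3,5) + C(4,5) = 21.
By inclusion–exclusion: 2002 − 735 + 21 = 1288.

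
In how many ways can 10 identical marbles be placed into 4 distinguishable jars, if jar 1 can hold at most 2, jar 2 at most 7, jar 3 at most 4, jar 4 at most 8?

106

Ignoring the caps, the number of non-negative solutions to x_1+…+x_4 = 10 is C(13,3) = 286.
Subtract solutions that violate a single cap (substitute x_i' = x_i − (cap_i+1)): x_1 ≥ 3 gives C(10,3) = 120; x_2 ≥ 8 gives C(5,3) = 10; x_3 ≥ 5 gives C(8,3) = 56; x_4 ≥ 9 gives C(4,3) = 4. Together 190.
Add back pairs where two caps are both exceeded: 0 + 10 + 0 + 0 + 0 + 0 = 10.
By inclusion–exclusion the count is 286 − 190 + 10 = 106.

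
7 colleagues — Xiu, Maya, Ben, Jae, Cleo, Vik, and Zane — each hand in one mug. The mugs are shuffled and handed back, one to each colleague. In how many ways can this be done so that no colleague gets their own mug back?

Count assignments avoiding every fixed point. For any j of the 7 colleagues fixed to their own mug, the other 7−j can be arranged in (7−j)! ways.
By inclusion–exclusion this is Σ_{j=0}^{7} (−1)^j C(7,j)·(7−j)!.
Computing: 5040 − 5040 + 2520 − 840 + 210 − 42 + 7 − 1 = 1854.

1854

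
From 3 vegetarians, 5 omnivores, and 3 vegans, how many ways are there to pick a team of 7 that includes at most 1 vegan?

Split by how many vegans are chosen (0 through 1).
Sum: C(3,0)·C(8,7) + C(3,1)·C(8,6) = 8 + 84 = 92.

92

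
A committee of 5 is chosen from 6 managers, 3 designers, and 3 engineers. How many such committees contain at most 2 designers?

756

Split by how many designers are chosen (0 through 2).
Sum: C(3,0)·C(9,5) + C(3,1)·C(9,4) + C(3,2)·C(9,3) = 126 + 378 + 252 = 756.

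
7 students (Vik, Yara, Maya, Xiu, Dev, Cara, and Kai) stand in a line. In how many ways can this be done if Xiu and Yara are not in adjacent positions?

There are 7! = 5040 arrangements in all. If Xiu and Yara are adjacent, merging them into one block gives 2·(6)! = 1440 arrangements.
So 5040 − 1440 = 3600 arrangements keep them apart.

3600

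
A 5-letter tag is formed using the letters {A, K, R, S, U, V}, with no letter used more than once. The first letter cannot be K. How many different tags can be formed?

The first letter has 6−1 = 5 choices (anything except K).
The remaining 4 letters are filled from the other 5 symbols without repetition: 5 × 4 × 3 × 2 = 120.
Total: 5 × 120 = 600.

600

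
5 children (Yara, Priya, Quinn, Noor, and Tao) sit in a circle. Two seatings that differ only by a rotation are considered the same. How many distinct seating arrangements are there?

24

Seat Yara anywhere (absorbing the rotational symmetry), then permute the other 4: (4)! = 24.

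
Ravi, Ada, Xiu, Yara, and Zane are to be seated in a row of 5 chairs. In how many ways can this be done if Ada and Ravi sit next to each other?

48

Treat {Ada, Ravi} as a single unit. There are 4 units to order, and the pair itself can be ordered 2 ways.
That gives 2 × 4! = 2 × 24 = 48.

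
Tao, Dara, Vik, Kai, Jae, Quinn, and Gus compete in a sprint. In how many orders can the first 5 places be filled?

2520

There are 7 choices for 1st place, 6 for 2nd, and so on down to 3 for position 5.
That gives 7 × 6 × 5 × 4 × 3 = 2520.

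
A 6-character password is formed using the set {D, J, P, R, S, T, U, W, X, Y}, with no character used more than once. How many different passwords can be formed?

151200

With no repetition, fill the 6 characters in order: 10 choices, then 9, down to 5.
That product is 10 × 9 × 8 × 7 × 6 × 5 = 151200.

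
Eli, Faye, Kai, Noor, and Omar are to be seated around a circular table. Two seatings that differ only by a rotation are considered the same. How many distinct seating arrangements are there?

24

Seat Eli anywhere (absorbing the rotational symmetry), then permute the other 4: (4)! = 24.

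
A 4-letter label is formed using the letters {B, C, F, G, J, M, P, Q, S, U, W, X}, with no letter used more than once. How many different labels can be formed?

11880

Choose and order 4 of the 12 symbols: the first letter has 12 options, the next 11, then 10, 9.
That product is 12 × 11 × 10 × 9 = 11880.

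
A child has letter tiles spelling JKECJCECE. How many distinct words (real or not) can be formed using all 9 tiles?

Letter multiplicities in JKECJCECE: C×3, E×3, J×2, K×1.
Dividing 9! = 362880 by 3!·3!·2! = 72 for the repeated letters gives 5040.

5040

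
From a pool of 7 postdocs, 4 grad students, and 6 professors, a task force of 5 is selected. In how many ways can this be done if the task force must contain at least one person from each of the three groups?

Unrestricted: C(17,5) = 6188 ways to pick any 5 of the 17.
Selections missing a whole group: no postdocs → C(10,5) = 252; no grad students → C(13,5) = 1287; no professors → C(11,5) = 462.
Add back selections omitting two groups (i.e. drawn from a single group): C(7,5) + C(4,5) + C(6,5) = 27.
By inclusion–exclusion: 6188 − 2001 + 27 = 4214.

4214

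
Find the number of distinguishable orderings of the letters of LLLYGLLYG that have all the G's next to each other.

168

Treat the 2 copies of G as a single block. The multiset to arrange is then {GG, L, L, L, L, L, Y, Y}, 8 items in all.
That gives (8)!/(5!·2!) = 168 arrangements.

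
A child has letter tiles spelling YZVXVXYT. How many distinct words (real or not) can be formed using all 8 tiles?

5040

Letter multiplicities in YZVXVXYT: T×1, V×2, X×2, Y×2, Z×1.
Dividing 8! = 40320 by 2!·2!·2! = 8 for the repeated letters gives 5040.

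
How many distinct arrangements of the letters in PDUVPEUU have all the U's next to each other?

Treat the 3 copies of U as a single block. The multiset to arrange is then {UUU, D, E, P, P, V}, 6 items in all.
That gives (6)!/(2!) = 360 arrangements.

360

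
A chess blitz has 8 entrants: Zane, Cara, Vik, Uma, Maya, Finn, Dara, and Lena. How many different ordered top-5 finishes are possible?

There are 8 choices for 1st place, 7 for 2nd, and so on down to 4 for position 5.
That gives 8 × 7 × 6 × 5 × 4 = 6720.

6720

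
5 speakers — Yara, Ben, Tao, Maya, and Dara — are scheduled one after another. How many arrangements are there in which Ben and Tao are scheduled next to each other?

Glue Ben and Tao into one block (2 internal orders), leaving 4 units to arrange in a row.
That gives 2 × 4! = 2 × 24 = 48.

48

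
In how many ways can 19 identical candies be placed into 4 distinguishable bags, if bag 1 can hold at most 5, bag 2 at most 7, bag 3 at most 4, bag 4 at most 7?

Without the upper bounds there are C(22,3) = 1540 ways to split 19 among 4 bags.
Subtract solutions that violate a single cap (substitute x_i' = x_i − (cap_i+1)): x_1 ≥ 6 gives C(16,3) = 560; x_2 ≥ 8 gives C(14,3) = 364; x_3 ≥ 5 gives C(17,3) = 680; x_4 ≥ 8 gives C(14,3) = 364. Together 1968.
Add back pairs where two caps are both exceeded: 56 + 165 + 56 + 84 + 20 + 84 = 465.
Subtract triples: 1 + 0 + 1 + 0 = 2.
By inclusion–exclusion the count is 1540 − 1968 + 465 − 2 = 35.

35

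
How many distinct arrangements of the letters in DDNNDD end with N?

With the last slot taken by N, it remains to arrange the other 5 letters (DDNDD).
Those 5 letters have D appearing 4 times, giving (5)!/(4!) = 5.

5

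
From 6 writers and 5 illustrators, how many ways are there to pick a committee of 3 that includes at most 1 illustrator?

Split by how many illustrators are chosen (0 through 1).
Sum: C(5,0)·C(6,3) + C(5,1)·C(6,2) = 20 + 75 = 95.

95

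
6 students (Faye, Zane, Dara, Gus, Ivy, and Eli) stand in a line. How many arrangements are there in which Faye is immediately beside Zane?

Treat {Faye, Zane} as a single unit. There are 5 units to order, and the pair itself can be ordered 2 ways.
So the count is 2·(5)! = 240.

240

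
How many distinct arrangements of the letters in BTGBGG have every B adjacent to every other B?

20

Treat the 2 copies of B as a single block. The multiset to arrange is then {BB, G, G, G, T}, 5 items in all.
That gives (5)!/(3!) = 20 arrangements.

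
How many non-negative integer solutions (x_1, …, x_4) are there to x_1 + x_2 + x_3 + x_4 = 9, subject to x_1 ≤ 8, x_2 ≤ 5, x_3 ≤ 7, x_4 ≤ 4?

160

By stars and bars, unrestricted non-negative solutions to x_1+…+x_4 = 9 number C(9+3,3) = 220.
Subtract solutions that violate a single cap (substitute x_i' = x_i − (cap_i+1)): x_1 ≥ 9 gives C(3,3) = 1; x_2 ≥ 6 gives C(6,3) = 20; x_3 ≥ 8 gives C(4,3) = 4; x_4 ≥ 5 gives C(7,3) = 35. Together 60.
No two caps can be exceeded simultaneously, so the pair terms are all 0.
By inclusion–exclusion the count is 220 − 60 + 0 = 160.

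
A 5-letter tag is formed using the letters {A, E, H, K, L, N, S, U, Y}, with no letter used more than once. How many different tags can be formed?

This is a permutation of 5 out of 9: P(9,5) = 9!/4!.
That product is 9 × 8 × 7 × 6 × 5 = 15120.

15120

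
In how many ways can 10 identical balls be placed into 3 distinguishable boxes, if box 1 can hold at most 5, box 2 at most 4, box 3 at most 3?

Without the upper bounds there are C(12,2) = 66 ways to split 10 among 3 boxes.
Subtract solutions that violate a single cap (substitute x_i' = x_i − (cap_i+1)): x_1 ≥ 6 gives C(6,2) = 15; x_2 ≥ 5 gives C(7,2) = 21; x_3 ≥ 4 gives C(8,2) = 28. Together 64.
Add back pairs where two caps are both exceeded: 0 + 1 + 3 = 4.
By inclusion–exclusion the count is 66 − 64 + 4 = 6.

6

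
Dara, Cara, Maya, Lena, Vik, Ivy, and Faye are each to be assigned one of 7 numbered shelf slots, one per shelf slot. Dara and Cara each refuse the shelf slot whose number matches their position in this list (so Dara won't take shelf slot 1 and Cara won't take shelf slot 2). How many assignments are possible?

Let Aᵢ (for i ∈ {1, 2}) be the placements that put person i in their forbidden shelf slot. Any j of these fix j positions, leaving (7−j)! ways to fill the rest, and there are C(2,j) ways to pick which j.
By inclusion–exclusion, the number of valid placements is Σ_{j=0}^{2} (−1)^j C(2,j)·(7−j)!.
Computing: 5040 − 1440 + 120 = 3720.

3720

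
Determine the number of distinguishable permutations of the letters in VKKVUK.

Letter multiplicities in VKKVUK: K×3, U×1, V×2.
So there are 6! / (3!·2!) = 60 distinguishable arrangements.

60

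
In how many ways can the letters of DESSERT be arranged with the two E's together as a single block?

Treat the 2 copies of E as a single block. The multiset to arrange is then {EE, D, R, S, S, T}, 6 items in all.
That gives (6)!/(2!) = 360 arrangements.

360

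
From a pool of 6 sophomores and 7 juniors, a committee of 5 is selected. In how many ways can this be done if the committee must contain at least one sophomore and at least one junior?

Unrestricted: C(13,5) = 1287 ways to pick any 5 of the 13.
Selections missing a whole group: no sophomores → C(7,5) = 21; no juniors → C(6,5) = 6.
Both groups omitted at once is impossible, so 1287 − 27 = 1260.

1260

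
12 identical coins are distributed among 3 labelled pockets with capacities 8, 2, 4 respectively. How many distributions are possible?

6

Ignoring the caps, the number of non-negative solutions to x_1+…+x_3 = 12 is C(14,2) = 91.
Subtract solutions that violate a single cap (substitute x_i' = x_i − (cap_i+1)): x_1 ≥ 9 gives C(5,2) = 10; x_2 ≥ 3 gives C(11,2) = 55; x_3 ≥ 5 gives C(9,2) = 36. Together 101.
Add back pairs where two caps are both exceeded: 1 + 0 + 15 = 16.
By inclusion–exclusion the count is 91 − 101 + 16 = 6.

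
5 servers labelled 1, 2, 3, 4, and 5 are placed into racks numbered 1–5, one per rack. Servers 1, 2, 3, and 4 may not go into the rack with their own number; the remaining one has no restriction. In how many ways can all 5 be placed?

53

Let Aᵢ (for 1 ≤ i ≤ 4) be the placements that put server i in its forbidden rack. Any j of these fix j positions, leaving (5−j)! ways to fill the rest, and there are C(4,j) ways to pick which j.
By inclusion–exclusion, the number of valid placements is Σ_{j=0}^{4} (−1)^j C(4,j)·(5−j)!.
Computing: 120 − 96 + 36 − 8 + 1 = 53.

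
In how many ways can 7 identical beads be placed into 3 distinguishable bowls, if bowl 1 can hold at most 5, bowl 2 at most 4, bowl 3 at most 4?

Without the upper bounds there are C(9,2) = 36 ways to split 7 among 3 bowls.
Subtract solutions that violate a single cap (substitute x_i' = x_i − (cap_i+1)): x_1 ≥ 6 gives C(3,2) = 3; x_2 ≥ 5 gives C(4,2) = 6; x_3 ≥ 5 gives C(4,2) = 6. Together 15.
No two caps can be exceeded simultaneously, so the pair terms are all 0.
By inclusion–exclusion the count is 36 − 15 + 0 = 21.

21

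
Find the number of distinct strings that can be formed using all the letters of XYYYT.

XYYYT has 5 letters with Y appearing 3 times.
Dividing 5! = 120 by 3! = 6 for the repeated letters gives 20.

20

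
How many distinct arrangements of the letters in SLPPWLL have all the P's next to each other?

Treat the 2 copies of P as a single block. The multiset to arrange is then {PP, L, L, L, S, W}, 6 items in all.
That gives (6)!/(3!) = 120 arrangements.

120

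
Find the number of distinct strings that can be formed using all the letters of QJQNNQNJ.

The 8 letters of QJQNNQNJ have repeats: J appearing twice, N appearing 3 times, and Q appearing 3 times.
So there are 8! / (3!·3!·2!) = 560 distinguishable arrangements.

560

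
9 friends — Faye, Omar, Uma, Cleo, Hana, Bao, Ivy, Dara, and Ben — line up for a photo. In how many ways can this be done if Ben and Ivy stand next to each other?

Place the 7 others and the Ben-Ivy pair as 8 objects in a line; the pair has 2 internal arrangements.
That gives 2 × 8! = 2 × 40320 = 80640.

80640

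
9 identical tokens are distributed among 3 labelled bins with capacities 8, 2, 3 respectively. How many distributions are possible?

11

Ignoring the caps, the number of non-negative solutions to x_1+…+x_3 = 9 is C(11,2) = 55.
Subtract solutions that violate a single cap (substitute x_i' = x_i − (cap_i+1)): x_1 ≥ 9 gives C(2,2) = 1; x_2 ≥ 3 gives C(8,2) = 28; x_3 ≥ 4 gives C(7,2) = 21. Together 50.
Add back pairs where two caps are both exceeded: 0 + 0 + 6 = 6.
By inclusion–exclusion the count is 55 − 50 + 6 = 11.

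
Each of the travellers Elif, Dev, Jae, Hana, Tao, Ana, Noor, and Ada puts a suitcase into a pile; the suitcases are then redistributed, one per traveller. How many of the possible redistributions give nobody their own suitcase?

14833

Count assignments avoiding every fixed point. For any j of the 8 travellers fixed to their own suitcase, the other 8−j can be arranged in (8−j)! ways.
By inclusion–exclusion this is Σ_{j=0}^{8} (−1)^j C(8,j)·(8−j)!.
Computing: 40320 − 40320 + 20160 − 6720 + 1680 − 336 + 56 − 8 + 1 = 14833.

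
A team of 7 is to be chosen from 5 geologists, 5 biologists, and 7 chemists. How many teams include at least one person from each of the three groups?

17745

Unrestricted: C(17,7) = 19448 ways to pick any 7 of the 17.
Selections missing a whole group: no geologists → C(12,7) = 792; no biologists → C(12,7) = 792; no chemists → C(10,7) = 120.
Add back selections omitting two groups (i.e. drawn from a single group): C(5,7) + C(5,7) + C(7,7) = 1.
By inclusion–exclusion: 19448 − 1704 + 1 = 17745.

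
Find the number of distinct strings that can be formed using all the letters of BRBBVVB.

BRBBVVB has 7 letters with B appearing 4 times and V appearing twice.
The number of distinct arrangements is 7!/(4!·2!) = 5040/48 = 105.

105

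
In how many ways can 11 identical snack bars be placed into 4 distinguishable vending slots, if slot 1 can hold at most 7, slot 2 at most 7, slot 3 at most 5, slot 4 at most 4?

By stars and bars, unrestricted non-negative solutions to x_1+…+x_4 = 11 number C(11+3,3) = 364.
Subtract solutions that violate a single cap (substitute x_i' = x_i − (cap_i+1)): x_1 ≥ 8 gives C(6,3) = 20; x_2 ≥ 8 gives C(6,3) = 20; x_3 ≥ 6 gives C(8,3) = 56; x_4 ≥ 5 gives C(9,3) = 84. Together 180.
Add back pairs where two caps are both exceeded: 0 + 0 + 0 + 0 + 0 + 1 = 1.
By inclusion–exclusion the count is 364 − 180 + 1 = 185.

185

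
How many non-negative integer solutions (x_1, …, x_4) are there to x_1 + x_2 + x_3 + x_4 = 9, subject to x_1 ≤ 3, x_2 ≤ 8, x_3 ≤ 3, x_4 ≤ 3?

63

By stars and bars, unrestricted non-negative solutions to x_1+…+x_4 = 9 number C(9+3,3) = 220.
Subtract solutions that violate a single cap (substitute x_i' = x_i − (cap_i+1)): x_1 ≥ 4 gives C(8,3) = 56; x_2 ≥ 9 gives C(3,3) = 1; x_3 ≥ 4 gives C(8,3) = 56; x_4 ≥ 4 gives C(8,3) = 56. Together 169.
Add back pairs where two caps are both exceeded: 0 + 4 + 4 + 0 + 0 + 4 = 12.
By inclusion–exclusion the count is 220 − 169 + 12 = 63.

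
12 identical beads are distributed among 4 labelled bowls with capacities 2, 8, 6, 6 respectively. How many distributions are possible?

Ignoring the caps, the number of non-negative solutions to x_1+…+x_4 = 12 is C(15,3) = 455.
Subtract solutions that violate a single cap (substitute x_i' = x_i − (cap_i+1)): x_1 ≥ 3 gives C(12,3) = 220; x_2 ≥ 9 gives C(6,3) = 20; x_3 ≥ 7 gives C(8,3) = 56; x_4 ≥ 7 gives C(8,3) = 56. Together 352.
Add back pairs where two caps are both exceeded: 1 + 10 + 10 + 0 + 0 + 0 = 21.
By inclusion–exclusion the count is 455 − 352 + 21 = 124.

124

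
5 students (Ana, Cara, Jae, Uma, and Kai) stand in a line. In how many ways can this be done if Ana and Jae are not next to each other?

There are 5! = 120 arrangements in all. If Ana and Jae are adjacent, merging them into one block gives 2·(4)! = 48 arrangements.
Complementary counting: 120 − 48 = 72.

72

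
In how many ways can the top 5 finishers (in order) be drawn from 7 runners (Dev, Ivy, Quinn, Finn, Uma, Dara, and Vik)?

There are 7 choices for 1st place, 6 for 2nd, and so on down to 3 for position 5.
That gives 7 × 6 × 5 × 4 × 3 = 2520.

2520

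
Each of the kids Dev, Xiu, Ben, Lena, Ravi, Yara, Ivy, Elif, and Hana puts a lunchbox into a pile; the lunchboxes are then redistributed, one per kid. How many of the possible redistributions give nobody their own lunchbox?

133496

This is the derangement count D_9: permutations of 9 items with no fixed point.
By inclusion–exclusion this is Σ_{j=0}^{9} (−1)^j C(9,j)·(9−j)!.
Computing: 362880 − 362880 + 181440 − 60480 + 15120 − 3024 + 504 − 72 + 9 − 1 = 133496.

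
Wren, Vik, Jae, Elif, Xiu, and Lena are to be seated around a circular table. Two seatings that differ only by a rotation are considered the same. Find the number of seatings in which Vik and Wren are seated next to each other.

Treat {Vik, Wren} as one unit (2 internal orders) and seat the resulting 5 units around the table: (4)! circular arrangements.
So 2 × (4)! = 2 × 24 = 48.

48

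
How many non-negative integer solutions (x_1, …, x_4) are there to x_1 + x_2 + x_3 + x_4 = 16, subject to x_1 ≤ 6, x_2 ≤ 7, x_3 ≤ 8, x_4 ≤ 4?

170

By stars and bars, unrestricted non-negative solutions to x_1+…+x_4 = 16 number C(16+3,3) = 969.
Subtract solutions that violate a single cap (substitute x_i' = x_i − (cap_i+1)): x_1 ≥ 7 gives C(12,3) = 220; x_2 ≥ 8 gives C(11,3) = 165; x_3 ≥ 9 gives C(10,3) = 120; x_4 ≥ 5 gives C(14,3) = 364. Together 869.
Add back pairs where two caps are both exceeded: 4 + 1 + 35 + 0 + 20 + 10 = 70.
By inclusion–exclusion the count is 969 − 869 + 70 = 170.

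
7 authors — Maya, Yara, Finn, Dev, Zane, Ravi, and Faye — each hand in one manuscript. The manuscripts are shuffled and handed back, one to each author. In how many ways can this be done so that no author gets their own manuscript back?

1854

Let Aᵢ be the assignments in which author i gets their own manuscript. We want the size of the complement of A₁∪…∪A_7.
By inclusion–exclusion this is Σ_{j=0}^{7} (−1)^j C(7,j)·(7−j)!.
Computing: 5040 − 5040 + 2520 − 840 + 210 − 42 + 7 − 1 = 1854.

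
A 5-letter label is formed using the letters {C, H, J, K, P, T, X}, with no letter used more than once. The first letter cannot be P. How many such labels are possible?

2160

The first letter has 7−1 = 6 choices (anything except P).
The remaining 4 letters are filled from the other 6 symbols without repetition: 6 × 5 × 4 × 3 = 360.
Total: 6 × 360 = 2160.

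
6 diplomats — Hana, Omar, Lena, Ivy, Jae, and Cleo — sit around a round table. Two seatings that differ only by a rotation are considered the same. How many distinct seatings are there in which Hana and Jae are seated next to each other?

Glue Hana and Jae into a block (2 internal orders). Seating 5 units around a circle gives (4)! arrangements.
So 2 × (4)! = 2 × 24 = 48.

48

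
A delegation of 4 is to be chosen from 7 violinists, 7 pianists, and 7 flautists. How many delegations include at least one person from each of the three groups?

Unrestricted: C(21,4) = 5985 ways to pick any 4 of the 21.
Subtract selections that omit an entire group: no violinists → C(14,4) = 1001; no pianists → C(14,4) = 1001; no flautists → C(14,4) = 1001.
Add back selections omitting two groups (i.e. drawn from a single group): C(7,4) + C(7,4) + C(7,4) = 105.
By inclusion–exclusion: 5985 − 3003 + 105 = 3087.

3087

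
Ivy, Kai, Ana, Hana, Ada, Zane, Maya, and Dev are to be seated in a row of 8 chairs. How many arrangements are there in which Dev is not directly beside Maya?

30240

There are 8! = 40320 arrangements in all. If Dev and Maya are adjacent, merging them into one block gives 2·(7)! = 10080 arrangements.
So 40320 − 10080 = 30240 arrangements keep them apart.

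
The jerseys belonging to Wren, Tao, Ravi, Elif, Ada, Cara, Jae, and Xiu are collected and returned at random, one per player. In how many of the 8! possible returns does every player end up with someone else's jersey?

14833

This is the derangement count D_8: permutations of 8 items with no fixed point.
By inclusion–exclusion this is Σ_{j=0}^{8} (−1)^j C(8,j)·(8−j)!.
Computing: 40320 − 40320 + 20160 − 6720 + 1680 − 336 + 56 − 8 + 1 = 14833.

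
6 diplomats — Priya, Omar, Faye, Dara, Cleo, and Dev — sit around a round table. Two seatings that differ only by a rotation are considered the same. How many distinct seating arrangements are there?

Seat Priya anywhere (absorbing the rotational symmetry), then permute the other 5: (5)! = 120.

120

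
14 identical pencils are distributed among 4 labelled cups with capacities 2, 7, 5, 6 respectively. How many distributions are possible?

63

By stars and bars, unrestricted non-negative solutions to x_1+…+x_4 = 14 number C(14+3,3) = 680.
Subtract solutions that violate a single cap (substitute x_i' = x_i − (cap_i+1)): x_1 ≥ 3 gives C(14,3) = 364; x_2 ≥ 8 gives C(9,3) = 84; x_3 ≥ 6 gives C(11,3) = 165; x_4 ≥ 7 gives C(10,3) = 120. Together 733.
Add back pairs where two caps are both exceeded: 20 + 56 + 35 + 1 + 0 + 4 = 116.
By inclusion–exclusion the count is 680 − 733 + 116 = 63.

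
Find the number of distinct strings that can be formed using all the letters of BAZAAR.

120

BAZAAR has 6 letters with A appearing 3 times.
The number of distinct arrangements is 6!/(3!) = 720/6 = 120.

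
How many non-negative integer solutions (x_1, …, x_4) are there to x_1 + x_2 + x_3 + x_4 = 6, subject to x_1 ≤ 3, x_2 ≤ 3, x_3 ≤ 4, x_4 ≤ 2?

40

Ignoring the caps, the number of non-negative solutions to x_1+…+x_4 = 6 is C(9,3) = 84.
Subtract solutions that violate a single cap (substitute x_i' = x_i − (cap_i+1)): x_1 ≥ 4 gives C(5,3) = 10; x_2 ≥ 4 gives C(5,3) = 10; x_3 ≥ 5 gives C(4,3) = 4; x_4 ≥ 3 gives C(6,3) = 20. Together 44.
No two caps can be exceeded simultaneously, so the pair terms are all 0.
By inclusion–exclusion the count is 84 − 44 + 0 = 40.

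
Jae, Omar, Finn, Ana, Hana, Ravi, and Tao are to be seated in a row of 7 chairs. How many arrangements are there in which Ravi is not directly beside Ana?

3600

There are 7! = 5040 arrangements in all. If Ravi and Ana are adjacent, merging them into one block gives 2·(6)! = 1440 arrangements.
Complementary counting: 5040 − 1440 = 3600.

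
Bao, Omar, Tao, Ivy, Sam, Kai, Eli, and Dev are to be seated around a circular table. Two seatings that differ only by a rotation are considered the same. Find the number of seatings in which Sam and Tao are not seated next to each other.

3600

Without the restriction there are (7)! = 5040 seatings.
Those with Sam next to Tao: fuse the pair into one unit and seat 7 units around a circle — 2·(6)! = 1440.
Subtracting, 5040 − 1440 = 3600.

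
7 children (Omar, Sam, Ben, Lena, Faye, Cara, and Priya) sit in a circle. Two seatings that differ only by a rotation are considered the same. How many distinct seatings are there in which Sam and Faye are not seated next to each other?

Without the restriction there are (6)! = 720 seatings.
Those with Sam next to Faye: fuse the pair into one unit and seat 6 units around a circle — 2·(5)! = 240.
Subtracting, 720 − 240 = 480.

480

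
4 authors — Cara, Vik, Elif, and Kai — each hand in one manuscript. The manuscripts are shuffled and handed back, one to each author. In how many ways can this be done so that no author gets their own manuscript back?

9

Count assignments avoiding every fixed point. For any j of the 4 authors fixed to their own manuscript, the other 4−j can be arranged in (4−j)! ways.
By inclusion–exclusion this is Σ_{j=0}^{4} (−1)^j C(4,j)·(4−j)!.
Computing: 24 − 24 + 12 − 4 + 1 = 9.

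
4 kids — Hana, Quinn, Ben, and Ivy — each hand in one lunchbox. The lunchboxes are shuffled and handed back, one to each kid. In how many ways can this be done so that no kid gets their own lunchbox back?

9

Let Aᵢ be the assignments in which kid i gets their own lunchbox. We want the size of the complement of A₁∪…∪A_4.
By inclusion–exclusion this is Σ_{j=0}^{4} (−1)^j C(4,j)·(4−j)!.
Computing: 24 − 24 + 12 − 4 + 1 = 9.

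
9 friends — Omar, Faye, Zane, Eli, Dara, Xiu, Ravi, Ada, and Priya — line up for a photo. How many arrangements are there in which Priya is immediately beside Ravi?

Place the 7 others and the Priya-Ravi pair as 8 objects in a line; the pair has 2 internal arrangements.
So the count is 2·(8)! = 80640.

80640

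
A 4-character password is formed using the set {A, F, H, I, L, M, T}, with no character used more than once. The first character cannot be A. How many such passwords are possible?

720

The first character has 7−1 = 6 choices (anything except A).
The remaining 3 characters are filled from the other 6 symbols without repetition: 6 × 5 × 4 = 120.
Total: 6 × 120 = 720.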